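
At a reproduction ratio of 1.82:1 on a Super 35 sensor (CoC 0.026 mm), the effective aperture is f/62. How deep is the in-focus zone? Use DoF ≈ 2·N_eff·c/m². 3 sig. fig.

At magnification m, DoF ≈ 2·N_eff·c/m² = 2 × 62 × 0.026 / 1.82² = 3.224 / 3.312 ≈ 0.973 mm.

0.973 mm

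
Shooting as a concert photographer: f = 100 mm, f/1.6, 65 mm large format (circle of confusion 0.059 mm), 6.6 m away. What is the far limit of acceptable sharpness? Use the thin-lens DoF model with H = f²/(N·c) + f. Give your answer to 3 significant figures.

7.03 m

Hyperfocal distance H = f²/(N·c) + f = 100²/(1.6 × 0.059) + 100 = 10000/0.0944 + 100 ≈ 106032.2 mm ≈ 106.0 m.
Far limit Df = s·(H − f)/(H − s) = 6600 × (106032.2 − 100) / (106032.2 − 6600) = 6600 × 105932.2 / 99432.2 ≈ 7031.4 mm ≈ 7.03 m.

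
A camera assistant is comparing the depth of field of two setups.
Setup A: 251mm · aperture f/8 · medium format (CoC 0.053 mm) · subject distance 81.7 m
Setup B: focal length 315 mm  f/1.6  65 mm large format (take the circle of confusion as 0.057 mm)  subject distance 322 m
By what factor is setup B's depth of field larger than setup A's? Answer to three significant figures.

Setup A: H = 251²/(8×0.053) + 251 ≈ 148838.3 mm; DoF = Df − Dn = 180815 − 52772 ≈ 128043 mm.
Setup B: H = 315²/(1.6×0.057) + 315 ≈ 1088308.4 mm; DoF = Df − Dn = 457171 − 248520 ≈ 208651 mm.
Ratio = 208651 / 128043 ≈ 1.63.

1.63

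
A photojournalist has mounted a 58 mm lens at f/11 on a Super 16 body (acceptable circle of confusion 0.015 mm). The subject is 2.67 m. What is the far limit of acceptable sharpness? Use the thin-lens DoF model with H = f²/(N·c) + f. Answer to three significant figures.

3.06 m

Hyperfocal distance H = f²/(N·c) + f = 58²/(11 × 0.015) + 58 = 3364/0.165 + 58 ≈ 20445.9 mm ≈ 20.45 m.
Far limit Df = s·(H − f)/(H − s) = 2670 × (20445.9 − 58) / (20445.9 − 2670) = 2670 × 20387.9 / 17775.9 ≈ 3062.3 mm ≈ 3.06 m.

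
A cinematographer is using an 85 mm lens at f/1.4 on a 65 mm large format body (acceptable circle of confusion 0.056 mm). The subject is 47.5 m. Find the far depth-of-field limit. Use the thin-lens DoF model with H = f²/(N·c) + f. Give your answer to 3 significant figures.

Hyperfocal distance H = f²/(N·c) + f = 85²/(1.4 × 0.056) + 85 = 7225/0.0784 + 85 ≈ 92240.6 mm ≈ 92.24 m.
Far limit Df = s·(H − f)/(H − s) = 47500 × (92240.6 − 85) / (92240.6 − 47500) = 47500 × 92155.6 / 44740.6 ≈ 97839 mm ≈ 97.8 m.

97.8 m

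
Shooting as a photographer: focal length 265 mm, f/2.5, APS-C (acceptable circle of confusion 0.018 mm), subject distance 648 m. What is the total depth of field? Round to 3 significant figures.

Hyperfocal distance H = f²/(N·c) + f = 265²/(2.5 × 0.018) + 265 = 70225/0.045 + 265 ≈ 1560820.6 mm ≈ 1561 m.
Near limit Dn = s·(H − f)/(H + s − 2f) = 648000 × (1560820.6 − 265) / (1560820.6 + 648000 − 2 × 265) = 648000 × 1560555.6 / 2208290.6 ≈ 457929 mm.
Far limit Df = s·(H − f)/(H − s) = 648000 × (1560820.6 − 265) / (1560820.6 − 648000) = 648000 × 1560555.6 / 912820.6 ≈ 1107819 mm.
Depth of field = Df − Dn = 1107819 − 457929 ≈ 649890 mm ≈ 650 m.

650 m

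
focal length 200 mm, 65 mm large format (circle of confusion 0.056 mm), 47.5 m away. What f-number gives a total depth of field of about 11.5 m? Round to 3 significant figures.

Write h = H − f = f²/(N·c). The thin-lens limits are Dn = s·h/(h + (s−f)) and Df = s·h/(h − (s−f)), so DoF = Df − Dn = 2·s·(s−f)·h / (h² − (s−f)²).
That is a quadratic in h: DoF·h² − 2·s·(s−f)·h − DoF·(s−f)² = 0 ⇒ h = (s−f)·(s + √(s² + DoF²)) / DoF = 47300 × (47500 + √(47500² + 11500²)) / 11500 = 47300 × (47500 + 48872.3) / 11500 ≈ 396383 mm.
Then N = f²/(c·h) = 200² / (0.056 × 396383) = 40000 / 22197 ≈ 1.80.

f/1.80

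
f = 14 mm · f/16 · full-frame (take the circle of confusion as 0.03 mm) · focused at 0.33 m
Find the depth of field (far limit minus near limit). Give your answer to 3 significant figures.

1.27 m

Hyperfocal distance H = f²/(N·c) + f = 14²/(16 × 0.03) + 14 = 196/0.48 + 14 ≈ 422.3 mm ≈ 0.422 m.
Near limit Dn = s·(H − f)/(H + s − 2f) = 330 × (422.3 − 14) / (422.3 + 330 − 2 × 14) = 330 × 408.3 / 724.3 ≈ 186.0 mm.
Far limit Df = s·(H − f)/(H − s) = 330 × (422.3 − 14) / (422.3 − 330) = 330 × 408.3 / 92.3 ≈ 1459.4 mm.
Depth of field = Df − Dn = 1459.4 − 186.0 ≈ 1273.4 mm ≈ 1.27 m.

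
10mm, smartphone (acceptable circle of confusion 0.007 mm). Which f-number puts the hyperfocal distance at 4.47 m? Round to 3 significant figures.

f/3.20

Rearrange H = f²/(N·c) + f for N: N = f² / ((H − f)·c).
N = 10² / ((4470 − 10) × 0.007) = 100 / 31.22 ≈ 3.20.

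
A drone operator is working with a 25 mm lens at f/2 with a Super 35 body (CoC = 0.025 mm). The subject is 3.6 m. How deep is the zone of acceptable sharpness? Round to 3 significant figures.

Hyperfocal distance H = f²/(N·c) + f = 25²/(2 × 0.025) + 25 = 625/0.05 + 25 ≈ 12525.0 mm ≈ 12.53 m.
Near limit Dn = s·(H − f)/(H + s − 2f) = 3600 × (12525.0 − 25) / (12525.0 + 3600 − 2 × 25) = 3600 × 12500.0 / 16075.0 ≈ 2799.4 mm.
Far limit Df = s·(H − f)/(H − s) = 3600 × (12525.0 − 25) / (12525.0 − 3600) = 3600 × 12500.0 / 8925.0 ≈ 5042.0 mm.
Depth of field = Df − Dn = 5042.0 − 2799.4 ≈ 2242.6 mm ≈ 2.24 m.

2.24 m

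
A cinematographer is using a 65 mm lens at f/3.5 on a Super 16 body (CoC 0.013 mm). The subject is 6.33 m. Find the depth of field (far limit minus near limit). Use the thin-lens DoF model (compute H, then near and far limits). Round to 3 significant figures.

Hyperfocal distance H = f²/(N·c) + f = 65²/(3.5 × 0.013) + 65 = 4225/0.0455 + 65 ≈ 92922.1 mm ≈ 92.92 m.
Near limit Dn = s·(H − f)/(H + s − 2f) = 6330 × (92922.1 − 65) / (92922.1 + 6330 − 2 × 65) = 6330 × 92857.1 / 99122.1 ≈ 5929.91 mm.
Far limit Df = s·(H − f)/(H − s) = 6330 × (92922.1 − 65) / (92922.1 − 6330) = 6330 × 92857.1 / 86592.1 ≈ 6787.98 mm.
Depth of field = Df − Dn = 6787.98 − 5929.91 ≈ 858.07 mm ≈ 0.858 m.

0.858 m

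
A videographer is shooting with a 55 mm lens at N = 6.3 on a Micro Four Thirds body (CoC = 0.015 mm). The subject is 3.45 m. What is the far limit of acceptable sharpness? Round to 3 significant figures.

3.86 m

Hyperfocal distance H = f²/(N·c) + f = 55²/(6.3 × 0.015) + 55 = 3025/0.0945 + 55 ≈ 32065.6 mm ≈ 32.07 m.
Far limit Df = s·(H − f)/(H − s) = 3450 × (32065.6 − 55) / (32065.6 − 3450) = 3450 × 32010.6 / 28615.6 ≈ 3859.3 mm ≈ 3.86 m.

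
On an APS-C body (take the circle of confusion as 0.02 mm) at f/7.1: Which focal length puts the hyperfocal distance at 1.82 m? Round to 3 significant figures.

From H = f²/(N·c) + f, with f ≪ H: f ≈ √(H·N·c) = √(1820 × 7.1 × 0.02) = √258.44 ≈ 16.08 mm.
Exact: f² + N·c·f − N·c·H = 0 ⇒ f = (−N·c + √((N·c)² + 4·N·c·H))/2 = (−0.142 + √1033.8)/2 ≈ 16.005 mm ≈ 16.0 mm.

16.0 mm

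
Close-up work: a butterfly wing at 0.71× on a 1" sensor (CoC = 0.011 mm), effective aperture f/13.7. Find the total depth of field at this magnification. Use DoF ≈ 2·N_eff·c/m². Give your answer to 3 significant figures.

At magnification m, DoF ≈ 2·N_eff·c/m² = 2 × 13.7 × 0.011 / 0.71² = 0.3014 / 0.5041 ≈ 0.598 mm.

0.598 mm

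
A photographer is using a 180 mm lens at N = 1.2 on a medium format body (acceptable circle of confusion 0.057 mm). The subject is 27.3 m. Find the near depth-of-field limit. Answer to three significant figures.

Hyperfocal distance H = f²/(N·c) + f = 180²/(1.2 × 0.057) + 180 = 32400/0.0684 + 180 ≈ 473864.2 mm ≈ 473.9 m.
Near limit Dn = s·(H − f)/(H + s − 2f) = 27300 × (473864.2 − 180) / (473864.2 + 27300 − 2 × 180) = 27300 × 473684.2 / 500804.2 ≈ 25822 mm ≈ 25.8 m.

25.8 m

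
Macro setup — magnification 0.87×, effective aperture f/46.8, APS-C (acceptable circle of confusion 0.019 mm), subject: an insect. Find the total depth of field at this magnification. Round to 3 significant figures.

At magnification m, DoF ≈ 2·N_eff·c/m² = 2 × 46.8 × 0.019 / 0.87² = 1.778 / 0.7569 ≈ 2.35 mm.

2.35 mm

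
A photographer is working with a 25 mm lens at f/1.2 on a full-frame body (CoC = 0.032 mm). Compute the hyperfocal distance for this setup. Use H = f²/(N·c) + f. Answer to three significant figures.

Hyperfocal distance H = f²/(N·c) + f = 25²/(1.2 × 0.032) + 25 = 625/0.0384 + 25 ≈ 16301.0 mm ≈ 16.3 m.

16.3 m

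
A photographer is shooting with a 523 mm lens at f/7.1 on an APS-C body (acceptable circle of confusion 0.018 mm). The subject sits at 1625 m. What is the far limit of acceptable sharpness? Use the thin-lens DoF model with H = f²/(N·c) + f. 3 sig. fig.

6740 m

Hyperfocal distance H = f²/(N·c) + f = 523²/(7.1 × 0.018) + 523 = 273529/0.1278 + 523 ≈ 2140812.5 mm ≈ 2141 m.
Far limit Df = s·(H − f)/(H − s) = 1625000 × (2140812.5 − 523) / (2140812.5 − 1625000) = 1625000 × 2140289.5 / 515812.5 ≈ 6742703 mm ≈ 6740 m.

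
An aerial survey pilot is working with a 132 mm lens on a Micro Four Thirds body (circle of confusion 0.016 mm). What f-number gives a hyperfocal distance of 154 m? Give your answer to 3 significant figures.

f/7.08

Rearrange H = f²/(N·c) + f for N: N = f² / ((H − f)·c).
N = 132² / ((154000 − 132) × 0.016) = 17424 / 2462 ≈ 7.08.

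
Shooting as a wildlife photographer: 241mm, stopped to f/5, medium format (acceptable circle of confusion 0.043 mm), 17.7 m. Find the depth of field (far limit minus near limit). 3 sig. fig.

2.30 m

Hyperfocal distance H = f²/(N·c) + f = 241²/(5 × 0.043) + 241 = 58081/0.215 + 241 ≈ 270385.2 mm ≈ 270.4 m.
Near limit Dn = s·(H − f)/(H + s − 2f) = 17700 × (270385.2 − 241) / (270385.2 + 17700 − 2 × 241) = 17700 × 270144.2 / 287603.2 ≈ 16625.5 mm.
Far limit Df = s·(H − f)/(H − s) = 17700 × (270385.2 − 241) / (270385.2 − 17700) = 17700 × 270144.2 / 252685.2 ≈ 18923.0 mm.
Depth of field = Df − Dn = 18923.0 − 16625.5 ≈ 2297.5 mm ≈ 2.30 m.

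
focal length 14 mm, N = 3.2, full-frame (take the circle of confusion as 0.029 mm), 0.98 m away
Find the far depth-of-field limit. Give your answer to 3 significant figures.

1.81 m

Hyperfocal distance H = f²/(N·c) + f = 14²/(3.2 × 0.029) + 14 = 196/0.0928 + 14 ≈ 2126.1 mm ≈ 2.126 m.
Far limit Df = s·(H − f)/(H − s) = 980 × (2126.1 − 14) / (2126.1 − 980) = 980 × 2112.1 / 1146.1 ≈ 1806.0 mm ≈ 1.81 m.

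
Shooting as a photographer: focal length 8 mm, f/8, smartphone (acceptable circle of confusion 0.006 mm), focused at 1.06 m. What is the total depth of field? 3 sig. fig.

4.43 m

Hyperfocal distance H = f²/(N·c) + f = 8²/(8 × 0.006) + 8 = 64/0.048 + 8 ≈ 1341.3 mm ≈ 1.341 m.
Near limit Dn = s·(H − f)/(H + s − 2f) = 1060 × (1341.3 − 8) / (1341.3 + 1060 − 2 × 8) = 1060 × 1333.3 / 2385.3 ≈ 592.5 mm.
Far limit Df = s·(H − f)/(H − s) = 1060 × (1341.3 − 8) / (1341.3 − 1060) = 1060 × 1333.3 / 281.3 ≈ 5023.7 mm.
Depth of field = Df − Dn = 5023.7 − 592.5 ≈ 4431.2 mm ≈ 4.43 m.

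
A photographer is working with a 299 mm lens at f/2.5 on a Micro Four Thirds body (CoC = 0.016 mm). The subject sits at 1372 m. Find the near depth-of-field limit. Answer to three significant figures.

850 m

Hyperfocal distance H = f²/(N·c) + f = 299²/(2.5 × 0.016) + 299 = 89401/0.04 + 299 ≈ 2235324.0 mm ≈ 2235 m.
Near limit Dn = s·(H − f)/(H + s − 2f) = 1372000 × (2235324.0 − 299) / (2235324.0 + 1372000 − 2 × 299) = 1372000 × 2235025.0 / 3606726.0 ≈ 850204 mm ≈ 850 m.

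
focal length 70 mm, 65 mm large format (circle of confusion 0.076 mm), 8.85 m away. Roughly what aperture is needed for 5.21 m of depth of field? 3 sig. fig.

Write h = H − f = f²/(N·c). The thin-lens limits are Dn = s·h/(h + (s−f)) and Df = s·h/(h − (s−f)), so DoF = Df − Dn = 2·s·(s−f)·h / (h² − (s−f)²).
That is a quadratic in h: DoF·h² − 2·s·(s−f)·h − DoF·(s−f)² = 0 ⇒ h = (s−f)·(s + √(s² + DoF²)) / DoF = 8780 × (8850 + √(8850² + 5210²)) / 5210 = 8780 × (8850 + 10269.7) / 5210 ≈ 32221 mm.
Then N = f²/(c·h) = 70² / (0.076 × 32221) = 4900 / 2448.8 ≈ 2.00.

f/2.00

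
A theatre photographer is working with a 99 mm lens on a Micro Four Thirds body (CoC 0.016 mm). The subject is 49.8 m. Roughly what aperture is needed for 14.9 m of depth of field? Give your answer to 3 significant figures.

f/1.80

Write h = H − f = f²/(N·c). The thin-lens limits are Dn = s·h/(h + (s−f)) and Df = s·h/(h − (s−f)), so DoF = Df − Dn = 2·s·(s−f)·h / (h² − (s−f)²).
That is a quadratic in h: DoF·h² − 2·s·(s−f)·h − DoF·(s−f)² = 0 ⇒ h = (s−f)·(s + √(s² + DoF²)) / DoF = 49701 × (49800 + √(49800² + 14900²)) / 14900 = 49701 × (49800 + 51981.2) / 14900 ≈ 339505 mm.
Then N = f²/(c·h) = 99² / (0.016 × 339505) = 9801 / 5432.1 ≈ 1.80.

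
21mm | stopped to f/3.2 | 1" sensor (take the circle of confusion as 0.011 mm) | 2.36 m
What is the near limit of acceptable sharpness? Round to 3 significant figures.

Hyperfocal distance H = f²/(N·c) + f = 21²/(3.2 × 0.011) + 21 = 441/0.0352 + 21 ≈ 12549.4 mm ≈ 12.55 m.
Near limit Dn = s·(H − f)/(H + s − 2f) = 2360 × (12549.4 − 21) / (12549.4 + 2360 − 2 × 21) = 2360 × 12528.4 / 14867.4 ≈ 1988.7 mm ≈ 1.99 m.

1.99 m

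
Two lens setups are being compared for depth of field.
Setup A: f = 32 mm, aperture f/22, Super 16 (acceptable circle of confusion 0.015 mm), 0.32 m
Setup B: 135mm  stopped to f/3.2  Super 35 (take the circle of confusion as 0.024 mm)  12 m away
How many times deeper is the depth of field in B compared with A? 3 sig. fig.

Setup A: H = 32²/(22×0.015) + 32 ≈ 3135.0 mm; DoF = Df − Dn = 352.739 − 292.822 ≈ 59.917 mm.
Setup B: H = 135²/(3.2×0.024) + 135 ≈ 237439.7 mm; DoF = Df − Dn = 12631.6 − 11428.6 ≈ 1203.0 mm.
Ratio = 1203.0 / 59.917 ≈ 20.1.

20.1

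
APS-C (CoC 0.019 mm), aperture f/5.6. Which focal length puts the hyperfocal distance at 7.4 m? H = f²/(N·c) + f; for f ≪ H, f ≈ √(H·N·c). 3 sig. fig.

28.0 mm

From H = f²/(N·c) + f, with f ≪ H: f ≈ √(H·N·c) = √(7400 × 5.6 × 0.019) = √787.36 ≈ 28.06 mm.
Exact: f² + N·c·f − N·c·H = 0 ⇒ f = (−N·c + √((N·c)² + 4·N·c·H))/2 = (−0.1064 + √3149.5)/2 ≈ 28.007 mm ≈ 28.0 mm.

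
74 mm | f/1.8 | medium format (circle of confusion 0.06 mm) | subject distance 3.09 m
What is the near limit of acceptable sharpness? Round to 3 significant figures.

Hyperfocal distance H = f²/(N·c) + f = 74²/(1.8 × 0.06) + 74 = 5476/0.108 + 74 ≈ 50777.7 mm ≈ 50.78 m.
Near limit Dn = s·(H − f)/(H + s − 2f) = 3090 × (50777.7 − 74) / (50777.7 + 3090 − 2 × 74) = 3090 × 50703.7 / 53719.7 ≈ 2916.5 mm ≈ 2.92 m.

2.92 m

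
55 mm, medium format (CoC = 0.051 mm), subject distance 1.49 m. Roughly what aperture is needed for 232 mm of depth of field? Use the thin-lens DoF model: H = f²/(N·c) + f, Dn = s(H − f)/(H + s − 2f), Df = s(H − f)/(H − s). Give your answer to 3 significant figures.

Write h = H − f = f²/(N·c). The thin-lens limits are Dn = s·h/(h + (s−f)) and Df = s·h/(h − (s−f)), so DoF = Df − Dn = 2·s·(s−f)·h / (h² − (s−f)²).
That is a quadratic in h: DoF·h² − 2·s·(s−f)·h − DoF·(s−f)² = 0 ⇒ h = (s−f)·(s + √(s² + DoF²)) / DoF = 1435 × (1490 + √(1490² + 232²)) / 232 = 1435 × (1490 + 1507.95) / 232 ≈ 18543 mm.
Then N = f²/(c·h) = 55² / (0.051 × 18543) = 3025 / 945.71 ≈ 3.20.

f/3.20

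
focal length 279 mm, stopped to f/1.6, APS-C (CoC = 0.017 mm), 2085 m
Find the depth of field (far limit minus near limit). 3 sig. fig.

Hyperfocal distance H = f²/(N·c) + f = 279²/(1.6 × 0.017) + 279 = 77841/0.0272 + 279 ≈ 2862080.5 mm ≈ 2862 m.
Near limit Dn = s·(H − f)/(H + s − 2f) = 2085000 × (2862080.5 − 279) / (2862080.5 + 2085000 − 2 × 279) = 2085000 × 2861801.5 / 4946522.5 ≈ 1206273 mm.
Far limit Df = s·(H − f)/(H − s) = 2085000 × (2862080.5 − 279) / (2862080.5 − 2085000) = 2085000 × 2861801.5 / 777080.5 ≈ 7678556 mm.
Depth of field = Df − Dn = 7678556 − 1206273 ≈ 6472283 mm ≈ 6470 m.

6470 m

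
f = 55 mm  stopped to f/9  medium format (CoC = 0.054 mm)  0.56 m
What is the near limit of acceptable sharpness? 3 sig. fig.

Hyperfocal distance H = f²/(N·c) + f = 55²/(9 × 0.054) + 55 = 3025/0.486 + 55 ≈ 6279.3 mm ≈ 6.279 m.
Near limit Dn = s·(H − f)/(H + s − 2f) = 560 × (6279.3 − 55) / (6279.3 + 560 − 2 × 55) = 560 × 6224.3 / 6729.3 ≈ 517.97 mm ≈ 0.518 m.

0.518 m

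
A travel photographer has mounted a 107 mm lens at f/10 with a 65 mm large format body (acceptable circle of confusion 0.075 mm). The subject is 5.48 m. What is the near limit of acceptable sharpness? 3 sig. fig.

Hyperfocal distance H = f²/(N·c) + f = 107²/(10 × 0.075) + 107 = 11449/0.75 + 107 ≈ 15372.3 mm ≈ 15.37 m.
Near limit Dn = s·(H − f)/(H + s − 2f) = 5480 × (15372.3 − 107) / (15372.3 + 5480 − 2 × 107) = 5480 × 15265.3 / 20638.3 ≈ 4053.3 mm ≈ 4.05 m.

4.05 m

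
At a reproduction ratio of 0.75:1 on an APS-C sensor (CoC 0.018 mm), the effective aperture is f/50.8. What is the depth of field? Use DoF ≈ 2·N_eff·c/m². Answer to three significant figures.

3.25 mm

At magnification m, DoF ≈ 2·N_eff·c/m² = 2 × 50.8 × 0.018 / 0.75² = 1.829 / 0.5625 ≈ 3.25 mm.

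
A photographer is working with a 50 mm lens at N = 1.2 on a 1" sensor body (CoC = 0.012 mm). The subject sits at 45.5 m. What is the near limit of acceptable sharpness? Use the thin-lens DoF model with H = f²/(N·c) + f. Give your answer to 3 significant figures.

Hyperfocal distance H = f²/(N·c) + f = 50²/(1.2 × 0.012) + 50 = 2500/0.0144 + 50 ≈ 173661.1 mm ≈ 173.7 m.
Near limit Dn = s·(H − f)/(H + s − 2f) = 45500 × (173661.1 − 50) / (173661.1 + 45500 − 2 × 50) = 45500 × 173611.1 / 219061.1 ≈ 36060 mm ≈ 36.1 m.

36.1 m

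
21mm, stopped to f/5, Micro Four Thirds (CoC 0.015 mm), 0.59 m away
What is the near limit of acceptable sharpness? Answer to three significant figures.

0.538 m

Hyperfocal distance H = f²/(N·c) + f = 21²/(5 × 0.015) + 21 = 441/0.075 + 21 ≈ 5901.0 mm ≈ 5.901 m.
Near limit Dn = s·(H − f)/(H + s − 2f) = 590 × (5901.0 − 21) / (5901.0 + 590 − 2 × 21) = 590 × 5880.0 / 6449.0 ≈ 537.94 mm ≈ 0.538 m.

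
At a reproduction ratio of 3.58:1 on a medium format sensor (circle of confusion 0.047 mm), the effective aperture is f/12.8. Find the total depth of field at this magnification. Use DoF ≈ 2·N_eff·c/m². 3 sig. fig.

0.0939 mm

At magnification m, DoF ≈ 2·N_eff·c/m² = 2 × 12.8 × 0.047 / 3.58² = 1.203 / 12.82 ≈ 0.0939 mm.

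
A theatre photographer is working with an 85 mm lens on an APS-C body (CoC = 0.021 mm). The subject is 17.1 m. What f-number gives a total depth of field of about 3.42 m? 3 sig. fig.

f/2.00

Write h = H − f = f²/(N·c). The thin-lens limits are Dn = s·h/(h + (s−f)) and Df = s·h/(h − (s−f)), so DoF = Df − Dn = 2·s·(s−f)·h / (h² − (s−f)²).
That is a quadratic in h: DoF·h² − 2·s·(s−f)·h − DoF·(s−f)² = 0 ⇒ h = (s−f)·(s + √(s² + DoF²)) / DoF = 17015 × (17100 + √(17100² + 3420²)) / 3420 = 17015 × (17100 + 17438.6) / 3420 ≈ 171835 mm.
Then N = f²/(c·h) = 85² / (0.021 × 171835) = 7225 / 3608.5 ≈ 2.00.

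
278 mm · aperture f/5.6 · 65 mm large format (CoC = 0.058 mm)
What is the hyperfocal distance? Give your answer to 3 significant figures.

Hyperfocal distance H = f²/(N·c) + f = 278²/(5.6 × 0.058) + 278 = 77284/0.3248 + 278 ≈ 238221.3 mm ≈ 238 m.

238 m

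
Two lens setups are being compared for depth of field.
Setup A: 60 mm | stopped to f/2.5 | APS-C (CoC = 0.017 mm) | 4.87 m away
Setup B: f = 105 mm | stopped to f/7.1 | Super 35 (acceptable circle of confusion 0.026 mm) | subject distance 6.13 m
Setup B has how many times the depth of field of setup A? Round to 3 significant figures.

Setup A: H = 60²/(2.5×0.017) + 60 ≈ 84765.9 mm; DoF = Df − Dn = 5163.19 − 4608.32 ≈ 554.87 mm.
Setup B: H = 105²/(7.1×0.026) + 105 ≈ 59828.7 mm; DoF = Df − Dn = 6817.8 − 5568.3 ≈ 1249.5 mm.
Ratio = 1249.5 / 554.87 ≈ 2.25.

2.25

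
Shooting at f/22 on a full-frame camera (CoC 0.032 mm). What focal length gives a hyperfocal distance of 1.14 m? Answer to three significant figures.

From H = f²/(N·c) + f, with f ≪ H: f ≈ √(H·N·c) = √(1140 × 22 × 0.032) = √802.56 ≈ 28.33 mm.
Exact: f² + N·c·f − N·c·H = 0 ⇒ f = (−N·c + √((N·c)² + 4·N·c·H))/2 = (−0.704 + √3210.7)/2 ≈ 27.980 mm ≈ 28.0 mm.

28.0 mm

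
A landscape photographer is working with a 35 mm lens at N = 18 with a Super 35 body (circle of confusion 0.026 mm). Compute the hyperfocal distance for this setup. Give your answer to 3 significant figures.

Hyperfocal distance H = f²/(N·c) + f = 35²/(18 × 0.026) + 35 = 1225/0.468 + 35 ≈ 2652.5 mm ≈ 2.65 m.

2.65 m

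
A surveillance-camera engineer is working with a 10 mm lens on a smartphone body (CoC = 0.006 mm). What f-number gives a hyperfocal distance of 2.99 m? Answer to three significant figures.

Rearrange H = f²/(N·c) + f for N: N = f² / ((H − f)·c).
N = 10² / ((2990 − 10) × 0.006) = 100 / 17.88 ≈ 5.59.

f/5.59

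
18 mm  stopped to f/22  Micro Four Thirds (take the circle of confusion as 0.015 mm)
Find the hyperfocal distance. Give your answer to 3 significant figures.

1.00 m

Hyperfocal distance H = f²/(N·c) + f = 18²/(22 × 0.015) + 18 = 324/0.33 + 18 ≈ 999.8 mm ≈ 1.00 m.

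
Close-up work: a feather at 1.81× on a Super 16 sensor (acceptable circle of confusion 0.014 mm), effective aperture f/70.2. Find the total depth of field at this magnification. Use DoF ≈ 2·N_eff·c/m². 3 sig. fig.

0.600 mm

At magnification m, DoF ≈ 2·N_eff·c/m² = 2 × 70.2 × 0.014 / 1.81² = 1.966 / 3.276 ≈ 0.6 mm.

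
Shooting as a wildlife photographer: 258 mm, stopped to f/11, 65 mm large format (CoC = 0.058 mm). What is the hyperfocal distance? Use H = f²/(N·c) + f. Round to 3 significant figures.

Hyperfocal distance H = f²/(N·c) + f = 258²/(11 × 0.058) + 258 = 66564/0.638 + 258 ≈ 104590.3 mm ≈ 105 m.

105 m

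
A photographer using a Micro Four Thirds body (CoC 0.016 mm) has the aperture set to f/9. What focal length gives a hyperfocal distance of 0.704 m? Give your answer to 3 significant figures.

From H = f²/(N·c) + f, with f ≪ H: f ≈ √(H·N·c) = √(704 × 9 × 0.016) = √101.38 ≈ 10.07 mm.
Exact: f² + N·c·f − N·c·H = 0 ⇒ f = (−N·c + √((N·c)² + 4·N·c·H))/2 = (−0.144 + √405.52)/2 ≈ 9.9968 mm ≈ 10.0 mm.

10.0 mm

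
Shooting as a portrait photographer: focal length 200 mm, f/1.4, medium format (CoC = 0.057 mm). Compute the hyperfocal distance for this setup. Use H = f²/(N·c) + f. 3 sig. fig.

501 m

Hyperfocal distance H = f²/(N·c) + f = 200²/(1.4 × 0.057) + 200 = 40000/0.0798 + 200 ≈ 501453.1 mm ≈ 501 m.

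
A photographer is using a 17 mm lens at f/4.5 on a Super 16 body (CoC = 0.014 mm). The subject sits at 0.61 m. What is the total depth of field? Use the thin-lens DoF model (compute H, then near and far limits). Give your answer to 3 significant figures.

Hyperfocal distance H = f²/(N·c) + f = 17²/(4.5 × 0.014) + 17 = 289/0.063 + 17 ≈ 4604.3 mm ≈ 4.604 m.
Near limit Dn = s·(H − f)/(H + s − 2f) = 610 × (4604.3 − 17) / (4604.3 + 610 − 2 × 17) = 610 × 4587.3 / 5180.3 ≈ 540.17 mm.
Far limit Df = s·(H − f)/(H − s) = 610 × (4604.3 − 17) / (4604.3 − 610) = 610 × 4587.3 / 3994.3 ≈ 700.56 mm.
Depth of field = Df − Dn = 700.56 − 540.17 ≈ 160.39 mm.

160 mm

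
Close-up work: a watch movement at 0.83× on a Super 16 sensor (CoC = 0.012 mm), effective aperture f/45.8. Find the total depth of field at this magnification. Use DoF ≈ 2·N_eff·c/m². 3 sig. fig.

1.60 mm

At magnification m, DoF ≈ 2·N_eff·c/m² = 2 × 45.8 × 0.012 / 0.83² = 1.099 / 0.6889 ≈ 1.6 mm.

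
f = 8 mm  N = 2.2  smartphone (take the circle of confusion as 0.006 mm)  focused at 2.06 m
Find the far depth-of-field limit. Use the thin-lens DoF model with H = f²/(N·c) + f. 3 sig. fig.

Hyperfocal distance H = f²/(N·c) + f = 8²/(2.2 × 0.006) + 8 = 64/0.0132 + 8 ≈ 4856.5 mm ≈ 4.856 m.
Far limit Df = s·(H − f)/(H − s) = 2060 × (4856.5 − 8) / (4856.5 − 2060) = 2060 × 4848.5 / 2796.5 ≈ 3571.6 mm ≈ 3.57 m.

3.57 m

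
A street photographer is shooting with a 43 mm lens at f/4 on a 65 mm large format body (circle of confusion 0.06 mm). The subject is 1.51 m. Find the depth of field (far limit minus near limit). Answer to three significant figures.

0.597 m

Hyperfocal distance H = f²/(N·c) + f = 43²/(4 × 0.06) + 43 = 1849/0.24 + 43 ≈ 7747.2 mm ≈ 7.747 m.
Near limit Dn = s·(H − f)/(H + s − 2f) = 1510 × (7747.2 − 43) / (7747.2 + 1510 − 2 × 43) = 1510 × 7704.2 / 9171.2 ≈ 1268.46 mm.
Far limit Df = s·(H − f)/(H − s) = 1510 × (7747.2 − 43) / (7747.2 − 1510) = 1510 × 7704.2 / 6237.2 ≈ 1865.16 mm.
Depth of field = Df − Dn = 1865.16 − 1268.46 ≈ 596.70 mm ≈ 0.597 m.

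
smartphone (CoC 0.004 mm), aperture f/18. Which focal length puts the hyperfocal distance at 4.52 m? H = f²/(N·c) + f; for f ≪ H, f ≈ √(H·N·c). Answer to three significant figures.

18.0 mm

From H = f²/(N·c) + f, with f ≪ H: f ≈ √(H·N·c) = √(4520 × 18 × 0.004) = √325.44 ≈ 18.04 mm.
The +f correction barely moves this — solving exactly, f² + N·c·f − N·c·H = 0 ⇒ f = (−N·c + √((N·c)² + 4·N·c·H))/2 = (−0.072 + √1301.8)/2 ≈ 18.004 mm, so f ≈ 18.0 mm.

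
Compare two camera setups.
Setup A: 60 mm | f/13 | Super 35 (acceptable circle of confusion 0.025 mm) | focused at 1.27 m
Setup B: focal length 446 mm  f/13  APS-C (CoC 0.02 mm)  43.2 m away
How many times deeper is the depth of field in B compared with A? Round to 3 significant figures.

Setup A: H = 60²/(13×0.025) + 60 ≈ 11136.9 mm; DoF = Df − Dn = 1425.74 − 1144.93 ≈ 280.81 mm.
Setup B: H = 446²/(13×0.02) + 446 ≈ 765507.5 mm; DoF = Df − Dn = 45757.0 − 40913.6 ≈ 4843.4 mm.
Ratio = 4843.4 / 280.81 ≈ 17.2.

17.2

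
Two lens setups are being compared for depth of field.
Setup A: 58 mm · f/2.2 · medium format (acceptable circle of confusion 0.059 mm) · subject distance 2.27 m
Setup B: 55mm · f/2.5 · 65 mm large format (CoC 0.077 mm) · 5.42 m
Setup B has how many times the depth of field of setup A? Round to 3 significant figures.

Setup A: H = 58²/(2.2×0.059) + 58 ≈ 25974.8 mm; DoF = Df − Dn = 2481.82 − 2091.49 ≈ 390.33 mm.
Setup B: H = 55²/(2.5×0.077) + 55 ≈ 15769.3 mm; DoF = Df − Dn = 8229.7 − 4040.5 ≈ 4189.2 mm.
Ratio = 4189.2 / 390.33 ≈ 10.7.

10.7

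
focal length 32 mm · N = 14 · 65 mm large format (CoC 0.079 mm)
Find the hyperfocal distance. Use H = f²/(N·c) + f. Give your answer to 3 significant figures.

0.958 m

Hyperfocal distance H = f²/(N·c) + f = 32²/(14 × 0.079) + 32 = 1024/1.106 + 32 ≈ 957.9 mm ≈ 0.958 m.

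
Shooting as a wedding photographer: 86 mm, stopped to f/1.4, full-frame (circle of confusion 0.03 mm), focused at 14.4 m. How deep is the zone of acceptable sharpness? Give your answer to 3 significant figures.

Hyperfocal distance H = f²/(N·c) + f = 86²/(1.4 × 0.03) + 86 = 7396/0.042 + 86 ≈ 176181.2 mm ≈ 176.2 m.
Near limit Dn = s·(H − f)/(H + s − 2f) = 14400 × (176181.2 − 86) / (176181.2 + 14400 − 2 × 86) = 14400 × 176095.2 / 190409.2 ≈ 13317.5 mm.
Far limit Df = s·(H − f)/(H − s) = 14400 × (176181.2 − 86) / (176181.2 − 14400) = 14400 × 176095.2 / 161781.2 ≈ 15674.1 mm.
Depth of field = Df − Dn = 15674.1 − 13317.5 ≈ 2356.6 mm ≈ 2.36 m.

2.36 m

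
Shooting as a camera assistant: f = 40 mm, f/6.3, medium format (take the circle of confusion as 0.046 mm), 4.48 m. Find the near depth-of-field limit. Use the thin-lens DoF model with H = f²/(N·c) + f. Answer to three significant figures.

Hyperfocal distance H = f²/(N·c) + f = 40²/(6.3 × 0.046) + 40 = 1600/0.2898 + 40 ≈ 5561.0 mm ≈ 5.561 m.
Near limit Dn = s·(H − f)/(H + s − 2f) = 4480 × (5561.0 − 40) / (5561.0 + 4480 − 2 × 40) = 4480 × 5521.0 / 9961.0 ≈ 2483.1 mm ≈ 2.48 m.

2.48 m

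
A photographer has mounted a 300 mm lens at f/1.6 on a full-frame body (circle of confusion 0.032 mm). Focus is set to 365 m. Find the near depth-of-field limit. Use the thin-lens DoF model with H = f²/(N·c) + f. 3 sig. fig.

302 m

Hyperfocal distance H = f²/(N·c) + f = 300²/(1.6 × 0.032) + 300 = 90000/0.0512 + 300 ≈ 1758112.5 mm ≈ 1758 m.
Near limit Dn = s·(H − f)/(H + s − 2f) = 365000 × (1758112.5 − 300) / (1758112.5 + 365000 − 2 × 300) = 365000 × 1757812.5 / 2122512.5 ≈ 302284 mm ≈ 302 m.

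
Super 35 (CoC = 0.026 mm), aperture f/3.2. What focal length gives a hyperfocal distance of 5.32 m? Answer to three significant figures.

21.0 mm

From H = f²/(N·c) + f, with f ≪ H: f ≈ √(H·N·c) = √(5320 × 3.2 × 0.026) = √442.62 ≈ 21.04 mm.
The +f correction barely moves this — solving exactly, f² + N·c·f − N·c·H = 0 ⇒ f = (−N·c + √((N·c)² + 4·N·c·H))/2 = (−0.0832 + √1770.5)/2 ≈ 20.997 mm, so f ≈ 21.0 mm.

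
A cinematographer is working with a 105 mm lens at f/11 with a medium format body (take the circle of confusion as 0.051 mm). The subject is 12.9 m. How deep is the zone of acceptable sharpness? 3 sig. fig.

29.2 m

Hyperfocal distance H = f²/(N·c) + f = 105²/(11 × 0.051) + 105 = 11025/0.561 + 105 ≈ 19757.4 mm ≈ 19.76 m.
Near limit Dn = s·(H − f)/(H + s − 2f) = 12900 × (19757.4 − 105) / (19757.4 + 12900 − 2 × 105) = 12900 × 19652.4 / 32447.4 ≈ 7813 mm.
Far limit Df = s·(H − f)/(H − s) = 12900 × (19757.4 − 105) / (19757.4 − 12900) = 12900 × 19652.4 / 6857.4 ≈ 36970 mm.
Depth of field = Df − Dn = 36970 − 7813 ≈ 29157 mm ≈ 29.2 m.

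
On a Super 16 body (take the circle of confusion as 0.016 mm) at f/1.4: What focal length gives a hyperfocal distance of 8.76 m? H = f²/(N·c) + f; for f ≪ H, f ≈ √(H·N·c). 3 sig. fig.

From H = f²/(N·c) + f, with f ≪ H: f ≈ √(H·N·c) = √(8760 × 1.4 × 0.016) = √196.22 ≈ 14.01 mm.
The +f correction barely moves this — solving exactly, f² + N·c·f − N·c·H = 0 ⇒ f = (−N·c + √((N·c)² + 4·N·c·H))/2 = (−0.0224 + √784.90)/2 ≈ 13.997 mm, so f ≈ 14.0 mm.

14.0 mm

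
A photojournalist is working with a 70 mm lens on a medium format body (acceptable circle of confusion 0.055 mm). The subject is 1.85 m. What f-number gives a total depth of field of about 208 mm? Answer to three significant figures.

Write h = H − f = f²/(N·c). The thin-lens limits are Dn = s·h/(h + (s−f)) and Df = s·h/(h − (s−f)), so DoF = Df − Dn = 2·s·(s−f)·h / (h² − (s−f)²).
That is a quadratic in h: DoF·h² − 2·s·(s−f)·h − DoF·(s−f)² = 0 ⇒ h = (s−f)·(s + √(s² + DoF²)) / DoF = 1780 × (1850 + √(1850² + 208²)) / 208 = 1780 × (1850 + 1861.66) / 208 ≈ 31763 mm.
Then N = f²/(c·h) = 70² / (0.055 × 31763) = 4900 / 1747.0 ≈ 2.80.

f/2.80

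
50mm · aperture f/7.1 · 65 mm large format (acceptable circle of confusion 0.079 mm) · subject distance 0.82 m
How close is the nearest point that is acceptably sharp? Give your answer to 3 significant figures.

0.699 m

Hyperfocal distance H = f²/(N·c) + f = 50²/(7.1 × 0.079) + 50 = 2500/0.5609 + 50 ≈ 4507.1 mm ≈ 4.507 m.
Near limit Dn = s·(H − f)/(H + s − 2f) = 820 × (4507.1 − 50) / (4507.1 + 820 − 2 × 50) = 820 × 4457.1 / 5227.1 ≈ 699.21 mm ≈ 0.699 m.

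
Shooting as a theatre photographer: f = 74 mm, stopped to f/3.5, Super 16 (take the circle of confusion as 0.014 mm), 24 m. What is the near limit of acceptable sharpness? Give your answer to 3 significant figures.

Hyperfocal distance H = f²/(N·c) + f = 74²/(3.5 × 0.014) + 74 = 5476/0.049 + 74 ≈ 111829.1 mm ≈ 111.8 m.
Near limit Dn = s·(H − f)/(H + s − 2f) = 24000 × (111829.1 − 74) / (111829.1 + 24000 − 2 × 74) = 24000 × 111755.1 / 135681.1 ≈ 19768 mm ≈ 19.8 m.

19.8 m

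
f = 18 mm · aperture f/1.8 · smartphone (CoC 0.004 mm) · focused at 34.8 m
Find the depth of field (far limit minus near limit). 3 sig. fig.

Hyperfocal distance H = f²/(N·c) + f = 18²/(1.8 × 0.004) + 18 = 324/0.0072 + 18 ≈ 45018.0 mm ≈ 45.02 m.
Near limit Dn = s·(H − f)/(H + s − 2f) = 34800 × (45018.0 − 18) / (45018.0 + 34800 − 2 × 18) = 34800 × 45000.0 / 79782.0 ≈ 19628 mm.
Far limit Df = s·(H − f)/(H − s) = 34800 × (45018.0 − 18) / (45018.0 − 34800) = 34800 × 45000.0 / 10218.0 ≈ 153259 mm.
Depth of field = Df − Dn = 153259 − 19628 ≈ 133631 mm ≈ 134 m.

134 m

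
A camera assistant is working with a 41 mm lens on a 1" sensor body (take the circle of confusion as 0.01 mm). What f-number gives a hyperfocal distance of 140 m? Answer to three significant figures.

Rearrange H = f²/(N·c) + f for N: N = f² / ((H − f)·c).
N = 41² / ((140000 − 41) × 0.01) = 1681 / 1400 ≈ 1.20.

f/1.20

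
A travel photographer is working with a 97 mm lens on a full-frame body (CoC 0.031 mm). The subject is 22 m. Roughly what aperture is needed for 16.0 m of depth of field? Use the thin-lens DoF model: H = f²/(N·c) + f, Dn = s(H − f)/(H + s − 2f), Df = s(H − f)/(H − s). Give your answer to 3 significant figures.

Write h = H − f = f²/(N·c). The thin-lens limits are Dn = s·h/(h + (s−f)) and Df = s·h/(h − (s−f)), so DoF = Df − Dn = 2·s·(s−f)·h / (h² − (s−f)²).
That is a quadratic in h: DoF·h² − 2·s·(s−f)·h − DoF·(s−f)² = 0 ⇒ h = (s−f)·(s + √(s² + DoF²)) / DoF = 21903 × (22000 + √(22000² + 16000²)) / 16000 = 21903 × (22000 + 27202.9) / 16000 ≈ 67356 mm.
Then N = f²/(c·h) = 97² / (0.031 × 67356) = 9409 / 2088.0 ≈ 4.51.

f/4.51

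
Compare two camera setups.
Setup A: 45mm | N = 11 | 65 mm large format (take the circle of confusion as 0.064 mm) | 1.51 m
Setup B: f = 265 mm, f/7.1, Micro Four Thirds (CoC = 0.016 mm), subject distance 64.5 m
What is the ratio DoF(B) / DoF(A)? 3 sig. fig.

6.52

Setup A: H = 45²/(11×0.064) + 45 ≈ 2921.4 mm; DoF = Df − Dn = 3077.3 − 1000.5 ≈ 2076.8 mm.
Setup B: H = 265²/(7.1×0.016) + 265 ≈ 618442.8 mm; DoF = Df − Dn = 71979 − 58429 ≈ 13550 mm.
Ratio = 13550 / 2076.8 ≈ 6.52.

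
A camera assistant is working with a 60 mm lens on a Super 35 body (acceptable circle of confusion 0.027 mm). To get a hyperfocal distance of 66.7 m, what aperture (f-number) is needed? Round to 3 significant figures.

f/2.00

Rearrange H = f²/(N·c) + f for N: N = f² / ((H − f)·c).
N = 60² / ((66700 − 60) × 0.027) = 3600 / 1799 ≈ 2.00.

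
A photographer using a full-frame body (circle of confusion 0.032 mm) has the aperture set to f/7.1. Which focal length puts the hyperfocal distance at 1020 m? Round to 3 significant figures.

From H = f²/(N·c) + f, with f ≪ H: f ≈ √(H·N·c) = √(1020000 × 7.1 × 0.032) = √231744 ≈ 481.4 mm.
The +f correction barely moves this — solving exactly, f² + N·c·f − N·c·H = 0 ⇒ f = (−N·c + √((N·c)² + 4·N·c·H))/2 = (−0.2272 + √926976)/2 ≈ 481.28 mm, so f ≈ 481 mm.

481 mm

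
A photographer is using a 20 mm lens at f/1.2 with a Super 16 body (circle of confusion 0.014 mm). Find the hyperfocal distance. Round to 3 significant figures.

Hyperfocal distance H = f²/(N·c) + f = 20²/(1.2 × 0.014) + 20 = 400/0.0168 + 20 ≈ 23829.5 mm ≈ 23.8 m.

23.8 m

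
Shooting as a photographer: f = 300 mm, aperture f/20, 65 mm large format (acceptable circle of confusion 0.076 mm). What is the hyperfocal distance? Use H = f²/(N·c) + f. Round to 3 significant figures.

59.5 m

Hyperfocal distance H = f²/(N·c) + f = 300²/(20 × 0.076) + 300 = 90000/1.52 + 300 ≈ 59510.5 mm ≈ 59.5 m.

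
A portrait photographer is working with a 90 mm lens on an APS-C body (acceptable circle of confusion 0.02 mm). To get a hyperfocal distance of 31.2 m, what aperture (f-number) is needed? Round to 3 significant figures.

Rearrange H = f²/(N·c) + f for N: N = f² / ((H − f)·c).
N = 90² / ((31200 − 90) × 0.02) = 8100 / 622.2 ≈ 13.

f/13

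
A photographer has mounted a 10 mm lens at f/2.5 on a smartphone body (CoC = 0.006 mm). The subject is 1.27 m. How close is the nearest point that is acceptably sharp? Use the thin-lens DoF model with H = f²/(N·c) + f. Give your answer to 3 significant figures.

1.07 m

Hyperfocal distance H = f²/(N·c) + f = 10²/(2.5 × 0.006) + 10 = 100/0.015 + 10 ≈ 6676.7 mm ≈ 6.677 m.
Near limit Dn = s·(H − f)/(H + s − 2f) = 1270 × (6676.7 − 10) / (6676.7 + 1270 − 2 × 10) = 1270 × 6666.7 / 7926.7 ≈ 1068.1 mm ≈ 1.07 m.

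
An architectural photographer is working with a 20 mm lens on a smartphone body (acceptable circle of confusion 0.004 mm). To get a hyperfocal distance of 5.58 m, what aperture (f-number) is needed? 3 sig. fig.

Rearrange H = f²/(N·c) + f for N: N = f² / ((H − f)·c).
N = 20² / ((5580 − 20) × 0.004) = 400 / 22.24 ≈ 18.

f/18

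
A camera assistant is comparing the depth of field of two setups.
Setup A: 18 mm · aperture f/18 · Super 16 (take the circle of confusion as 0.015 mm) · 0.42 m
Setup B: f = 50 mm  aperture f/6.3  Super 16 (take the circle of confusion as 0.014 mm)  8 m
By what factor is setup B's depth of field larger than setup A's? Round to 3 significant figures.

Setup A: H = 18²/(18×0.015) + 18 ≈ 1218.0 mm; DoF = Df − Dn = 631.58 − 314.61 ≈ 316.97 mm.
Setup B: H = 50²/(6.3×0.014) + 50 ≈ 28394.7 mm; DoF = Df − Dn = 11118.5 − 6247.7 ≈ 4870.8 mm.
Ratio = 4870.8 / 316.97 ≈ 15.4.

15.4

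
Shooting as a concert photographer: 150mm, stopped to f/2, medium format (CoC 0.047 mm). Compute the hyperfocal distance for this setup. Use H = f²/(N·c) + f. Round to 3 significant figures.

240 m

Hyperfocal distance H = f²/(N·c) + f = 150²/(2 × 0.047) + 150 = 22500/0.094 + 150 ≈ 239511.7 mm ≈ 240 m.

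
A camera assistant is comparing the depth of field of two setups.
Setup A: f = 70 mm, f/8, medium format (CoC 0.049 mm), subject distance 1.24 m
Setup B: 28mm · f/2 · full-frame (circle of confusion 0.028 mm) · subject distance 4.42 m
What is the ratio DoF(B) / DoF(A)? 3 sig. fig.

Setup A: H = 70²/(8×0.049) + 70 ≈ 12570.0 mm; DoF = Df − Dn = 1368.05 − 1133.87 ≈ 234.18 mm.
Setup B: H = 28²/(2×0.028) + 28 ≈ 14028.0 mm; DoF = Df − Dn = 6440.5 − 3364.5 ≈ 3076.0 mm.
Ratio = 3076.0 / 234.18 ≈ 13.1.

13.1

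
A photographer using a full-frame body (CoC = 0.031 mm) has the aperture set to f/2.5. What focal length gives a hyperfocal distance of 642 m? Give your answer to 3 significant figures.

223 mm

From H = f²/(N·c) + f, with f ≪ H: f ≈ √(H·N·c) = √(642000 × 2.5 × 0.031) = √49755 ≈ 223.1 mm.
The +f correction barely moves this — solving exactly, f² + N·c·f − N·c·H = 0 ⇒ f = (−N·c + √((N·c)² + 4·N·c·H))/2 = (−0.0775 + √199020)/2 ≈ 223.02 mm, so f ≈ 223 mm.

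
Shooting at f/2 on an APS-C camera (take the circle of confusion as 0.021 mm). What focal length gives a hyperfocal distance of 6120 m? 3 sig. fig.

507 mm

From H = f²/(N·c) + f, with f ≪ H: f ≈ √(H·N·c) = √(6120000 × 2 × 0.021) = √257040 ≈ 507.0 mm.
The +f correction barely moves this — solving exactly, f² + N·c·f − N·c·H = 0 ⇒ f = (−N·c + √((N·c)² + 4·N·c·H))/2 = (−0.042 + √1028160)/2 ≈ 506.97 mm, so f ≈ 507 mm.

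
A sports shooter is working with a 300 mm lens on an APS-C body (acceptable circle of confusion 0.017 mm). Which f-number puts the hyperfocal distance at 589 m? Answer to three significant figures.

Rearrange H = f²/(N·c) + f for N: N = f² / ((H − f)·c).
N = 300² / ((589000 − 300) × 0.017) = 90000 / 10008 ≈ 8.99.

f/8.99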